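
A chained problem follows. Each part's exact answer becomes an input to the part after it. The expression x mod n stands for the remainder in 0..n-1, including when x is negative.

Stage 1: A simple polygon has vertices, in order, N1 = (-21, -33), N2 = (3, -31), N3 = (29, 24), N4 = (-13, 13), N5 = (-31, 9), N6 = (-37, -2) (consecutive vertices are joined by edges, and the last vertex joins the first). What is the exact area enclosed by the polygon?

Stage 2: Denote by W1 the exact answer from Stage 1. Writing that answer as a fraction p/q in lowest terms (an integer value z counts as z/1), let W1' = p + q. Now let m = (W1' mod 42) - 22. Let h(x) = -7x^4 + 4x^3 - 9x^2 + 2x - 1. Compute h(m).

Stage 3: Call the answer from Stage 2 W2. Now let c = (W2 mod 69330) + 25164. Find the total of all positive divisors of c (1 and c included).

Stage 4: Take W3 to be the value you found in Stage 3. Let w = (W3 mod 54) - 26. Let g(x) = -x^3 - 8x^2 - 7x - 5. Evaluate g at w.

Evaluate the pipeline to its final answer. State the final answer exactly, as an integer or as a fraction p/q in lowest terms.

Stage 1: cross terms: (-21*-31 - 3*-33)=750, (3*24 - 29*-31)=971, (29*13 - -13*24)=689, (-13*9 - -31*13)=286, (-31*-2 - -37*9)=395, (-37*-33 - -21*-2)=1179; twice the area = |4270| = 4270; area = 2135; answer 2135
Stage 2: W1 = 2135; threaded value p + q = 2136; m = 14; -7*(14)^4 + 4*(14)^3 - 9*(14)^2 + 2*(14)^1 - 1 = (-268912) + (10976) + (-1764) + (28) + (-1) = -259673; answer -259673
Stage 3: W2 = -259673; c = 42811; 42811 = 31 * 1381; sigma = (1 + 31) * (1 + 1381) = 32 * 1382 = 44224; answer 44224
Stage 4: W3 = 44224; w = 26; -1*(26)^3 - 8*(26)^2 - 7*(26)^1 - 5 = (-17576) + (-5408) + (-182) + (-5) = -23171; answer -23171

-23171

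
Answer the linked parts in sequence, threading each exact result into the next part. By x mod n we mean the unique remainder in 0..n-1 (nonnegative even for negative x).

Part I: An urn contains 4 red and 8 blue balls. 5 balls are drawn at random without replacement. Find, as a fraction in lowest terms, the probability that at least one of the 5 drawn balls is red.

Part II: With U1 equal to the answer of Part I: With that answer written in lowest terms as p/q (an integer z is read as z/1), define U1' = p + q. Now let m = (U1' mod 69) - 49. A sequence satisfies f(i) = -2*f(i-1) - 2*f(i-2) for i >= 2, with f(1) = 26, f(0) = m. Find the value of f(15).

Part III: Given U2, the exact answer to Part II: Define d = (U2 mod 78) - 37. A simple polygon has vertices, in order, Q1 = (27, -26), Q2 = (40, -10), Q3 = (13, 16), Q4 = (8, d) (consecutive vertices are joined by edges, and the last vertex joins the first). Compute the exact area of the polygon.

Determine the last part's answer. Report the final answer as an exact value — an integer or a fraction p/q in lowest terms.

749

Part I: total draws C(12,5) = 792; complement C(8,5) = 56; favorable 792 - 56 = 736; P = 92/99; answer 92/99
Part II: U1 = 92/99; threaded value p + q = 191; m = 4; f(2) = -2*(26) - 2*(4) = -60; iterating: f(2)=-60, f(3)=68, f(4)=-16, f(5)=-104, f(6)=240, f(7)=-272, f(8)=64, f(9)=416, f(10)=-960, f(11)=1088, f(12)=-256, f(13)=-1664, f(14)=3840, f(15)=-4352; answer -4352
Part III: U2 = -4352; d = -21; cross terms: (27*-10 - 40*-26)=770, (40*16 - 13*-10)=770, (13*-21 - 8*16)=-401, (8*-26 - 27*-21)=359; twice the area = |1498| = 1498; area = 749; answer 749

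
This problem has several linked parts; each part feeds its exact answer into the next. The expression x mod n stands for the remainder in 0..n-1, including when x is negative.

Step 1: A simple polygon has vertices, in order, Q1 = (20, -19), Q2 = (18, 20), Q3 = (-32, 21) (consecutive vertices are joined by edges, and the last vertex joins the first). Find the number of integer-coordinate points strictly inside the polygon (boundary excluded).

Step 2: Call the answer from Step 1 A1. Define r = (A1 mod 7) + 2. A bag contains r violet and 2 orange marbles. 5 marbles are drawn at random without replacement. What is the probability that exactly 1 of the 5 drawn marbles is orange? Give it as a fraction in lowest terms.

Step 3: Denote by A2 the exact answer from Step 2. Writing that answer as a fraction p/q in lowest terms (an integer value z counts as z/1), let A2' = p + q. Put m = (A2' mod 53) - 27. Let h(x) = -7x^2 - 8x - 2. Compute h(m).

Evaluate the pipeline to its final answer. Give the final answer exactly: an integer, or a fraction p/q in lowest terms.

-1081

Step 1: cross terms: (20*20 - 18*-19)=742, (18*21 - -32*20)=1018, (-32*-19 - 20*21)=188; twice the area = |1948| = 1948; area = 974; boundary points = 1 + 1 + 4 = 6; strictly interior points = area - boundary/2 + 1 = 972; answer 972
Step 2: A1 = 972; r = 8; total draws C(10,5) = 252; favorable C(2,1)*C(8,4) = 140; P = 5/9; answer 5/9
Step 3: A2 = 5/9; threaded value p + q = 14; m = -13; -7*(-13)^2 - 8*(-13)^1 - 2 = (-1183) + (104) + (-2) = -1081; answer -1081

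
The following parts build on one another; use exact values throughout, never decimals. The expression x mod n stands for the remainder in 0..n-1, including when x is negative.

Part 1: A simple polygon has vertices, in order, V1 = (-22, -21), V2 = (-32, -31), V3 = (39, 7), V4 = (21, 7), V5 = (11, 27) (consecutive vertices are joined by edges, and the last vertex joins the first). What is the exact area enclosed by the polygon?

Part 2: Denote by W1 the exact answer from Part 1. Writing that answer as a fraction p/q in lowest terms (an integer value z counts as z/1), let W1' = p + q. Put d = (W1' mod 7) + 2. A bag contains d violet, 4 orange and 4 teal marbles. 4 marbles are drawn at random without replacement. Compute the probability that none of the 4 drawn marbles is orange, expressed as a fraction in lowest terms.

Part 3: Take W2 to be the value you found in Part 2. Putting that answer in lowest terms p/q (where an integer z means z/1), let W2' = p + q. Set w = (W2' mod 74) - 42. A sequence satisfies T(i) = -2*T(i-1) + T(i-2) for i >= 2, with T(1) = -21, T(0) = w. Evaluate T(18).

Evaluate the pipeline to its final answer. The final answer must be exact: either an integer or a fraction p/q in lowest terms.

92865769

Part 1: cross terms: (-22*-31 - -32*-21)=10, (-32*7 - 39*-31)=985, (39*7 - 21*7)=126, (21*27 - 11*7)=490, (11*-21 - -22*27)=363; twice the area = |1974| = 1974; area = 987; answer 987
Part 2: W1 = 987; threaded value p + q = 988; d = 3; total draws C(11,4) = 330; favorable C(7,4) = 35; P = 7/66; answer 7/66
Part 3: W2 = 7/66; threaded value p + q = 73; w = 31; T(2) = -2*(-21) + 1*(31) = 73; iterating: T(2)=73, T(3)=-167, T(4)=407, T(5)=-981, T(6)=2369, T(7)=-5719, T(8)=13807, T(9)=-33333, T(10)=80473, T(11)=-194279, T(12)=469031, T(13)=-1132341, T(14)=2733713, T(15)=-6599767, T(16)=15933247, T(17)=-38466261, T(18)=92865769; answer 92865769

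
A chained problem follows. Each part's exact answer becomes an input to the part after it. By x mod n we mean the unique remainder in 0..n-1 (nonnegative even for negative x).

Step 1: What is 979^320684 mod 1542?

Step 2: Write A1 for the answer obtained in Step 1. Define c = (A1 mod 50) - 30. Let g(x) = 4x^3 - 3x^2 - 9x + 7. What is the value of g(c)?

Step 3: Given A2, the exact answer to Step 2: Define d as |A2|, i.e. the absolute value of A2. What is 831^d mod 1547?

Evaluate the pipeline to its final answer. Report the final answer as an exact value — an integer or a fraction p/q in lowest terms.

1273

Step 1: squarings mod 1542: 979^1=979, 979^2=859, 979^4=805, 979^8=385, 979^16=193, 979^32=241, 979^64=1027, 979^128=1, 979^256=1, 979^512=1, 979^1024=1, 979^2048=1, 979^4096=1, 979^8192=1, 979^16384=1, 979^32768=1, 979^65536=1, 979^131072=1, 979^262144=1; 979^320684 = 979^4 * 979^8 * 979^32 * 979^128 * 979^1024 * 979^8192 * 979^16384 * 979^32768 * 979^262144 = 529 (mod 1542); answer 529
Step 2: A1 = 529; c = -1; 4*(-1)^3 - 3*(-1)^2 - 9*(-1)^1 + 7 = (-4) + (-3) + (9) + (7) = 9; answer 9
Step 3: A2 = 9; d = 9; squarings mod 1547: 831^1=831, 831^2=599, 831^4=1444, 831^8=1327; 831^9 = 831^1 * 831^8 = 1273 (mod 1547); answer 1273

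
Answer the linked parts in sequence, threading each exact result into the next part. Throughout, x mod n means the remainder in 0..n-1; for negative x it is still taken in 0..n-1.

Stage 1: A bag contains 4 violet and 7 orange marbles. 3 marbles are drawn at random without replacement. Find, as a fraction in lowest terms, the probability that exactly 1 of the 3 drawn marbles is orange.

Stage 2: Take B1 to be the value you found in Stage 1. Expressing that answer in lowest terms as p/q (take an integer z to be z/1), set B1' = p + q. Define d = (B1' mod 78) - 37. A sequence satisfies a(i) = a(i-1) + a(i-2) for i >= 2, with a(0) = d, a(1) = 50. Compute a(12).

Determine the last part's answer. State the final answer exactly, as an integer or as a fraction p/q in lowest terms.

10048

Stage 1: total draws C(11,3) = 165; favorable C(7,1)*C(4,2) = 42; P = 14/55; answer 14/55
Stage 2: B1 = 14/55; threaded value p + q = 69; d = 32; a(2) = 1*(50) + 1*(32) = 82; iterating: a(2)=82, a(3)=132, a(4)=214, a(5)=346, a(6)=560, a(7)=906, a(8)=1466, a(9)=2372, a(10)=3838, a(11)=6210, a(12)=10048; answer 10048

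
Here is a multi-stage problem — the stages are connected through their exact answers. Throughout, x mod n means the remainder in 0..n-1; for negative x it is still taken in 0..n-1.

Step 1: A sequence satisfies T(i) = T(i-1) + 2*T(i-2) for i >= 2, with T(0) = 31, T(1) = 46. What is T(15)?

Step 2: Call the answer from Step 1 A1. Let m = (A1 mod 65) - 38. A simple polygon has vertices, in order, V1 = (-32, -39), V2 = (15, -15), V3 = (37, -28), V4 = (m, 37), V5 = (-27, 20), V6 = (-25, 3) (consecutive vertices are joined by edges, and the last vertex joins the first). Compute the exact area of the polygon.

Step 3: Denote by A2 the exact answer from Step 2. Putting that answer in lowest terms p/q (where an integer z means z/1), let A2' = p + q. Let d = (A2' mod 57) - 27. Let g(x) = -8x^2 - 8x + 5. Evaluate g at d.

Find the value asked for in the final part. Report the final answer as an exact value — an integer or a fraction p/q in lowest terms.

Step 1: T(2) = 1*(46) + 2*(31) = 108; iterating: T(2)=108, T(3)=200, T(4)=416, T(5)=816, T(6)=1648, T(7)=3280, T(8)=6576, T(9)=13136, T(10)=26288, T(11)=52560, T(12)=105136, T(13)=210256, T(14)=420528, T(15)=841040; answer 841040
Step 2: A1 = 841040; m = -33; cross terms: (-32*-15 - 15*-39)=1065, (15*-28 - 37*-15)=135, (37*37 - -33*-28)=445, (-33*20 - -27*37)=339, (-27*3 - -25*20)=419, (-25*-39 - -32*3)=1071; twice the area = |3474| = 3474; area = 1737; answer 1737
Step 3: A2 = 1737; threaded value p + q = 1738; d = 1; -8*(1)^2 - 8*(1)^1 + 5 = (-8) + (-8) + (5) = -11; answer -11

-11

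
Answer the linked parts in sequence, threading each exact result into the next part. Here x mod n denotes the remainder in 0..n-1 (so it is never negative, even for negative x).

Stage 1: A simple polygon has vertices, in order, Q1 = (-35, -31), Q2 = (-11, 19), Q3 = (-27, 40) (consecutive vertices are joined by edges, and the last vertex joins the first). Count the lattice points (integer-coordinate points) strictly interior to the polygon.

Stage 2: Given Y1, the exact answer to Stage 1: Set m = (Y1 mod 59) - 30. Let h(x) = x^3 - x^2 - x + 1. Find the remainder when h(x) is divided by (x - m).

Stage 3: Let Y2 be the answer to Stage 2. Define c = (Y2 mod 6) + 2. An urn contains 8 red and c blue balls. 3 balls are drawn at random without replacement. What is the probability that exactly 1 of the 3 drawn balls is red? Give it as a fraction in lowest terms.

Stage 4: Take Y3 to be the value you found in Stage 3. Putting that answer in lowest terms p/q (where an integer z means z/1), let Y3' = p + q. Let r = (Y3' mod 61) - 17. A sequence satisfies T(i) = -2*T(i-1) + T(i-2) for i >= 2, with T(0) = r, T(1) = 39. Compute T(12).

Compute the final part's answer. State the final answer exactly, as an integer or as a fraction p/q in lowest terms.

-638137

Stage 1: cross terms: (-35*19 - -11*-31)=-1006, (-11*40 - -27*19)=73, (-27*-31 - -35*40)=2237; twice the area = |1304| = 1304; area = 652; boundary points = 2 + 1 + 1 = 4; strictly interior points = area - boundary/2 + 1 = 651; answer 651
Stage 2: Y1 = 651; m = -28; remainder = value at the root: 1*(-28)^3 - 1*(-28)^2 - 1*(-28)^1 + 1 = (-21952) + (-784) + (28) + (1) = -22707; answer -22707
Stage 3: Y2 = -22707; c = 5; total draws C(13,3) = 286; favorable C(8,1)*C(5,2) = 80; P = 40/143; answer 40/143
Stage 4: Y3 = 40/143; threaded value p + q = 183; r = -17; T(2) = -2*(39) + 1*(-17) = -95; iterating: T(2)=-95, T(3)=229, T(4)=-553, T(5)=1335, T(6)=-3223, T(7)=7781, T(8)=-18785, T(9)=45351, T(10)=-109487, T(11)=264325, T(12)=-638137; answer -638137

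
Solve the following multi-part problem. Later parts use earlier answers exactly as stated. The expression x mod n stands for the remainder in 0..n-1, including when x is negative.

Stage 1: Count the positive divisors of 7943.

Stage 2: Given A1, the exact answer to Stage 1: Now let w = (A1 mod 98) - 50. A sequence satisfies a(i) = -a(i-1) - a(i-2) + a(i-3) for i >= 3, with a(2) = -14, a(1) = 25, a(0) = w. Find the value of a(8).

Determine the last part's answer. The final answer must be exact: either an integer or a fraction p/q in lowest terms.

-200

Stage 1: 7943 = 13^2 * 47; number of divisors = (2+1) * (1+1) = 6; answer 6
Stage 2: A1 = 6; w = -44; a(3) = -1*(-14) - 1*(25) + 1*(-44) = -55; iterating: a(3)=-55, a(4)=94, a(5)=-53, a(6)=-96, a(7)=243, a(8)=-200; answer -200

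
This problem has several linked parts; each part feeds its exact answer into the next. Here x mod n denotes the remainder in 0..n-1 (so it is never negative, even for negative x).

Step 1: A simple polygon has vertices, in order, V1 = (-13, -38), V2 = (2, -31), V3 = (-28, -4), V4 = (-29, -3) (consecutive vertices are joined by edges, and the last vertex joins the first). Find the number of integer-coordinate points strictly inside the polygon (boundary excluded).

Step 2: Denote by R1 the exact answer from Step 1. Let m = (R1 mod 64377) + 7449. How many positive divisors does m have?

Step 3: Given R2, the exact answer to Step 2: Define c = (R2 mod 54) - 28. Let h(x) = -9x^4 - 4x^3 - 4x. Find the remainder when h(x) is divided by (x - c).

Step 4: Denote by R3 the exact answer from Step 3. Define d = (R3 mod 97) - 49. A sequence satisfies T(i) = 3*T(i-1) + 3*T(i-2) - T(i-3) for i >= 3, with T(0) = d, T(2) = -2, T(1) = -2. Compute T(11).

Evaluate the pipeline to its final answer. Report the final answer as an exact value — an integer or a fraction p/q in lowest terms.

Step 1: cross terms: (-13*-31 - 2*-38)=479, (2*-4 - -28*-31)=-876, (-28*-3 - -29*-4)=-32, (-29*-38 - -13*-3)=1063; twice the area = |634| = 634; area = 317; boundary points = 1 + 3 + 1 + 1 = 6; strictly interior points = area - boundary/2 + 1 = 315; answer 315
Step 2: R1 = 315; m = 7764; 7764 = 2^2 * 3 * 647; number of divisors = (2+1) * (1+1) * (1+1) = 12; answer 12
Step 3: R2 = 12; c = -16; remainder = value at the root: -9*(-16)^4 - 4*(-16)^3 - 4*(-16)^1 = (-589824) + (16384) + (64) = -573376; answer -573376
Step 4: R3 = -573376; d = 39; T(3) = 3*(-2) + 3*(-2) - 1*(39) = -51; iterating: T(3)=-51, T(4)=-157, T(5)=-622, T(6)=-2286, T(7)=-8567, T(8)=-31937, T(9)=-119226, T(10)=-444922, T(11)=-1660507; answer -1660507

-1660507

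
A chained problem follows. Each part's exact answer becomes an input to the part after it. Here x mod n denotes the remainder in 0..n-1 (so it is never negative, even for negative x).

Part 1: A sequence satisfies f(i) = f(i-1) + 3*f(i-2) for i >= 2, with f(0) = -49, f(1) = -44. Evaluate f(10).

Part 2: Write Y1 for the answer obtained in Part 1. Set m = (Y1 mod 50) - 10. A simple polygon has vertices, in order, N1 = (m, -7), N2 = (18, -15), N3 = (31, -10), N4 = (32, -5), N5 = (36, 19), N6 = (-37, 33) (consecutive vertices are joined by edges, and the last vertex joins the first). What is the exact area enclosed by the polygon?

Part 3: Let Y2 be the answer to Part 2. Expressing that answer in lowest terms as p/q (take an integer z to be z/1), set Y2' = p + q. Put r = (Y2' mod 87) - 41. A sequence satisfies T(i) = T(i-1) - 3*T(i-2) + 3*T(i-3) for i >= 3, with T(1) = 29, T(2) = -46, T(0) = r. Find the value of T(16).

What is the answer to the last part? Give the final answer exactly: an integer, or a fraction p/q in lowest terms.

42620

Part 1: f(2) = 1*(-44) + 3*(-49) = -191; iterating: f(2)=-191, f(3)=-323, f(4)=-896, f(5)=-1865, f(6)=-4553, f(7)=-10148, f(8)=-23807, f(9)=-54251, f(10)=-125672; answer -125672
Part 2: Y1 = -125672; m = 18; cross terms: (18*-15 - 18*-7)=-144, (18*-10 - 31*-15)=285, (31*-5 - 32*-10)=165, (32*19 - 36*-5)=788, (36*33 - -37*19)=1891, (-37*-7 - 18*33)=-335; twice the area = |2650| = 2650; area = 1325; answer 1325
Part 3: Y2 = 1325; threaded value p + q = 1326; r = -20; T(3) = 1*(-46) - 3*(29) + 3*(-20) = -193; iterating: T(3)=-193, T(4)=32, T(5)=473, T(6)=-202, T(7)=-1525, T(8)=500, T(9)=4469, T(10)=-1606, T(11)=-13513, T(12)=4712, T(13)=40433, T(14)=-14242, T(15)=-121405, T(16)=42620; answer 42620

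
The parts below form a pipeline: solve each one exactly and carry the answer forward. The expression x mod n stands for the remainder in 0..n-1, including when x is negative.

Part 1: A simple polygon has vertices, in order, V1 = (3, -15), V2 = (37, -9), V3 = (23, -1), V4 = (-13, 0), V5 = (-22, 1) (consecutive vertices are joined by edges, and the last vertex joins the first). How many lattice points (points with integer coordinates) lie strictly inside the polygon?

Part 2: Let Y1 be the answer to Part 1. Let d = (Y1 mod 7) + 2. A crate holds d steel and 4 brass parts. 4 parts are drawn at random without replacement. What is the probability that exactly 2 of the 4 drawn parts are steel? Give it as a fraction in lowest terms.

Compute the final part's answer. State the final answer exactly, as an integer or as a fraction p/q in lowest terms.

Part 1: cross terms: (3*-9 - 37*-15)=528, (37*-1 - 23*-9)=170, (23*0 - -13*-1)=-13, (-13*1 - -22*0)=-13, (-22*-15 - 3*1)=327; twice the area = |999| = 999; area = 999/2; boundary points = 2 + 2 + 1 + 1 + 1 = 7; strictly interior points = area - boundary/2 + 1 = 497; answer 497
Part 2: Y1 = 497; d = 2; total draws C(6,4) = 15; favorable C(2,2)*C(4,2) = 6; P = 2/5; answer 2/5

2/5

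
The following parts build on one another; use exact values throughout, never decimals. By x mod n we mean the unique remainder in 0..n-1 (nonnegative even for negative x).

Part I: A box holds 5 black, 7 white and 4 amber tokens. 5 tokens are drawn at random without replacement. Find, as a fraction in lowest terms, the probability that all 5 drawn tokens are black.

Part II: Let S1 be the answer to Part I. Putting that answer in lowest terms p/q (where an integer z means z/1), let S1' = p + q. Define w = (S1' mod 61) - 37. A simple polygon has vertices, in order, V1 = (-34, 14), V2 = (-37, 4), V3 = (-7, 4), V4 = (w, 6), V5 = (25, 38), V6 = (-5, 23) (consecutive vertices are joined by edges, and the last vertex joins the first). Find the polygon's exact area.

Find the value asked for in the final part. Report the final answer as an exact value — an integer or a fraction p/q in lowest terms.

1581/2

Part I: total draws C(16,5) = 4368; favorable C(5,5) = 1; P = 1/4368; answer 1/4368
Part II: S1 = 1/4368; threaded value p + q = 4369; w = 1; cross terms: (-34*4 - -37*14)=382, (-37*4 - -7*4)=-120, (-7*6 - 1*4)=-46, (1*38 - 25*6)=-112, (25*23 - -5*38)=765, (-5*14 - -34*23)=712; twice the area = |1581| = 1581; area = 1581/2; answer 1581/2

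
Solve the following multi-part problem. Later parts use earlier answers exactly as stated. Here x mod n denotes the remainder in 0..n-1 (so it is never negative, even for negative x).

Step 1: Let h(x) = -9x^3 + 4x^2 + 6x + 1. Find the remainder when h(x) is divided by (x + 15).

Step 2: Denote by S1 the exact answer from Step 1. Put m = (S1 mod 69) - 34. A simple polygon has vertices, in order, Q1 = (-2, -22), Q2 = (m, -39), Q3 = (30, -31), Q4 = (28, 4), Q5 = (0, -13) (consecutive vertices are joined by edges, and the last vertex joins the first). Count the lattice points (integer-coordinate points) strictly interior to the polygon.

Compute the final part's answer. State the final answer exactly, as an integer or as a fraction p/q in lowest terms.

Step 1: remainder = value at the root: -9*(-15)^3 + 4*(-15)^2 + 6*(-15)^1 + 1 = (30375) + (900) + (-90) + (1) = 31186; answer 31186
Step 2: S1 = 31186; m = 33; cross terms: (-2*-39 - 33*-22)=804, (33*-31 - 30*-39)=147, (30*4 - 28*-31)=988, (28*-13 - 0*4)=-364, (0*-22 - -2*-13)=-26; twice the area = |1549| = 1549; area = 1549/2; boundary points = 1 + 1 + 1 + 1 + 1 = 5; strictly interior points = area - boundary/2 + 1 = 773; answer 773

773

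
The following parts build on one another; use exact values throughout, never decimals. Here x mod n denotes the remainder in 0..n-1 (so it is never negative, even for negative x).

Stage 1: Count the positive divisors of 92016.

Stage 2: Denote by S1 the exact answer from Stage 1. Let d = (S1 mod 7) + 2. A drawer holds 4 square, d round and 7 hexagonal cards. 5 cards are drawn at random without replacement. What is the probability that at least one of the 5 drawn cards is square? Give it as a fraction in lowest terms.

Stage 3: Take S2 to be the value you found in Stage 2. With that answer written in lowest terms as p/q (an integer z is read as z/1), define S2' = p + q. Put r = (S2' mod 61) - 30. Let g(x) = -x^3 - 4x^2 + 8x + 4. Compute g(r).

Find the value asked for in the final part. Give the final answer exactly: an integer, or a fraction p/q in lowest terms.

28

Stage 1: 92016 = 2^4 * 3^4 * 71; number of divisors = (4+1) * (4+1) * (1+1) = 50; answer 50
Stage 2: S1 = 50; d = 3; total draws C(14,5) = 2002; complement C(10,5) = 252; favorable 2002 - 252 = 1750; P = 125/143; answer 125/143
Stage 3: S2 = 125/143; threaded value p + q = 268; r = -6; -1*(-6)^3 - 4*(-6)^2 + 8*(-6)^1 + 4 = (216) + (-144) + (-48) + (4) = 28; answer 28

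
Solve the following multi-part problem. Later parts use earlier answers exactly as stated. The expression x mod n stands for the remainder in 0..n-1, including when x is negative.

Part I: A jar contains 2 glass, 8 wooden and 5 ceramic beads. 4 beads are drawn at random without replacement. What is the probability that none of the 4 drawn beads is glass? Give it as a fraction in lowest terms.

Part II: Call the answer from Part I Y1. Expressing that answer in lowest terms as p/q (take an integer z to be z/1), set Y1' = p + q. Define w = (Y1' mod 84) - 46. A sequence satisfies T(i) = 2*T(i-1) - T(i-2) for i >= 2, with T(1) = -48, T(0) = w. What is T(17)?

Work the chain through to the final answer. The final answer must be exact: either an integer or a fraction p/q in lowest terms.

-592

Part I: total draws C(15,4) = 1365; favorable C(13,4) = 715; P = 11/21; answer 11/21
Part II: Y1 = 11/21; threaded value p + q = 32; w = -14; T(2) = 2*(-48) - 1*(-14) = -82; iterating: T(2)=-82, T(3)=-116, T(4)=-150, T(5)=-184, T(6)=-218, T(7)=-252, T(8)=-286, T(9)=-320, T(10)=-354, T(11)=-388, T(12)=-422, T(13)=-456, T(14)=-490, T(15)=-524, T(16)=-558, T(17)=-592; answer -592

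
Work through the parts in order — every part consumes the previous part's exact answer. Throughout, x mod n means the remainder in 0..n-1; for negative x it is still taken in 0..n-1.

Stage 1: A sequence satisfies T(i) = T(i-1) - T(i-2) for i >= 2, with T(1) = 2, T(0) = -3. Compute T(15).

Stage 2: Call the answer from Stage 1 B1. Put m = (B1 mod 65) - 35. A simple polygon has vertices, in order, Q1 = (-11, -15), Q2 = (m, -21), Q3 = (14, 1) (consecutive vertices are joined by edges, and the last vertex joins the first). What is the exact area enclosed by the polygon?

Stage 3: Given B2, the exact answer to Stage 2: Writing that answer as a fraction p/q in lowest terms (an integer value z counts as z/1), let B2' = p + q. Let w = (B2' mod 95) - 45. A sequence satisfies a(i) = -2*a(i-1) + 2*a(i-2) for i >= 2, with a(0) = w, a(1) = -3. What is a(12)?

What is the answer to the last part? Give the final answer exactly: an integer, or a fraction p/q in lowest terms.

1940416

Stage 1: T(2) = 1*(2) - 1*(-3) = 5; iterating: T(2)=5, T(3)=3, T(4)=-2, T(5)=-5, T(6)=-3, T(7)=2, T(8)=5, T(9)=3, T(10)=-2, T(11)=-5, T(12)=-3, T(13)=2, T(14)=5, T(15)=3; answer 3
Stage 2: B1 = 3; m = -32; cross terms: (-11*-21 - -32*-15)=-249, (-32*1 - 14*-21)=262, (14*-15 - -11*1)=-199; twice the area = |-186| = 186; area = 93; answer 93
Stage 3: B2 = 93; threaded value p + q = 94; w = 49; a(2) = -2*(-3) + 2*(49) = 104; iterating: a(2)=104, a(3)=-214, a(4)=636, a(5)=-1700, a(6)=4672, a(7)=-12744, a(8)=34832, a(9)=-95152, a(10)=259968, a(11)=-710240, a(12)=1940416; answer 1940416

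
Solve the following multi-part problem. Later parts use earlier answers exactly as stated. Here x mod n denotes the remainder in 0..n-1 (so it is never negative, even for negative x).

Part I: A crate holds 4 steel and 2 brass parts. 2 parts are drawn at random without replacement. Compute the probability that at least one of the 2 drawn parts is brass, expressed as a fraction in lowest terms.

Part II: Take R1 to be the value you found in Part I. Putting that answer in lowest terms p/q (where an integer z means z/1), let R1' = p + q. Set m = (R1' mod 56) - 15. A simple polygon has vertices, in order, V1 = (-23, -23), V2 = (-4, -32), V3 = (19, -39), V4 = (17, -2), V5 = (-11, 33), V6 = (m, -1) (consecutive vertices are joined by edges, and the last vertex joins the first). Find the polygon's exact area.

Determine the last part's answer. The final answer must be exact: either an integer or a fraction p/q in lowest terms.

1476

Part I: total draws C(6,2) = 15; complement C(4,2) = 6; favorable 15 - 6 = 9; P = 3/5; answer 3/5
Part II: R1 = 3/5; threaded value p + q = 8; m = -7; cross terms: (-23*-32 - -4*-23)=644, (-4*-39 - 19*-32)=764, (19*-2 - 17*-39)=625, (17*33 - -11*-2)=539, (-11*-1 - -7*33)=242, (-7*-23 - -23*-1)=138; twice the area = |2952| = 2952; area = 1476; answer 1476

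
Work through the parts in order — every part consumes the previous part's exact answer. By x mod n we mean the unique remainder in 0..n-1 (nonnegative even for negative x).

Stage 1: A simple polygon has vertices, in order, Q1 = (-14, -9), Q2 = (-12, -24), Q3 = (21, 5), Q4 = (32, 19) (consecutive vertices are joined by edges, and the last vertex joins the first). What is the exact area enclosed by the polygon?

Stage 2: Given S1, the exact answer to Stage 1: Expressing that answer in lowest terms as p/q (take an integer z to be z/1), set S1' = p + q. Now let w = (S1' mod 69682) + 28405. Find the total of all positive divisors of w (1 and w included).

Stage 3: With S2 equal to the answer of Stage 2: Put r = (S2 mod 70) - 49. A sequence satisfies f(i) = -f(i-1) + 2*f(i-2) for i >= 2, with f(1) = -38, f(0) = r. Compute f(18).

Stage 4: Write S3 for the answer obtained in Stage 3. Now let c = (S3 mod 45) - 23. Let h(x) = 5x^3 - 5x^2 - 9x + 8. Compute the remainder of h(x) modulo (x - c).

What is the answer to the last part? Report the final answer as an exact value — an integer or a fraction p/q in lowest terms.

-14566

Stage 1: cross terms: (-14*-24 - -12*-9)=228, (-12*5 - 21*-24)=444, (21*19 - 32*5)=239, (32*-9 - -14*19)=-22; twice the area = |889| = 889; area = 889/2; answer 889/2
Stage 2: S1 = 889/2; threaded value p + q = 891; w = 29296; 29296 = 2^4 * 1831; sigma = (1 + 2 + 4 + 8 + 16) * (1 + 1831) = 31 * 1832 = 56792; answer 56792
Stage 3: S2 = 56792; r = -27; f(2) = -1*(-38) + 2*(-27) = -16; iterating: f(2)=-16, f(3)=-60, f(4)=28, f(5)=-148, f(6)=204, f(7)=-500, f(8)=908, f(9)=-1908, f(10)=3724, f(11)=-7540, f(12)=14988, f(13)=-30068, f(14)=60044, f(15)=-120180, f(16)=240268, f(17)=-480628, f(18)=961164; answer 961164
Stage 4: S3 = 961164; c = -14; remainder = value at the root: 5*(-14)^3 - 5*(-14)^2 - 9*(-14)^1 + 8 = (-13720) + (-980) + (126) + (8) = -14566; answer -14566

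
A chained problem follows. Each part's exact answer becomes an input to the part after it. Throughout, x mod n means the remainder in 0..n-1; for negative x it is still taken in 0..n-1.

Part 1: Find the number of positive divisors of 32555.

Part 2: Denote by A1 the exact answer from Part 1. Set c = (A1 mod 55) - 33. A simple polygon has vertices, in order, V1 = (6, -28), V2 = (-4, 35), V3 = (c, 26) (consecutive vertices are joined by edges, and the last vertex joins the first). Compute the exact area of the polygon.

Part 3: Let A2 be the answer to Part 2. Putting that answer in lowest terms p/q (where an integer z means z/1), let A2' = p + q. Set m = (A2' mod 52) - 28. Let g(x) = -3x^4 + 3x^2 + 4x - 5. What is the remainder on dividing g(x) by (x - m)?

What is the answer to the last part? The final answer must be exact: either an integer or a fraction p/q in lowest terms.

-249769

Part 1: 32555 = 5 * 17 * 383; number of divisors = (1+1) * (1+1) * (1+1) = 8; answer 8
Part 2: A1 = 8; c = -25; cross terms: (6*35 - -4*-28)=98, (-4*26 - -25*35)=771, (-25*-28 - 6*26)=544; twice the area = |1413| = 1413; area = 1413/2; answer 1413/2
Part 3: A2 = 1413/2; threaded value p + q = 1415; m = -17; remainder = value at the root: -3*(-17)^4 + 3*(-17)^2 + 4*(-17)^1 - 5 = (-250563) + (867) + (-68) + (-5) = -249769; answer -249769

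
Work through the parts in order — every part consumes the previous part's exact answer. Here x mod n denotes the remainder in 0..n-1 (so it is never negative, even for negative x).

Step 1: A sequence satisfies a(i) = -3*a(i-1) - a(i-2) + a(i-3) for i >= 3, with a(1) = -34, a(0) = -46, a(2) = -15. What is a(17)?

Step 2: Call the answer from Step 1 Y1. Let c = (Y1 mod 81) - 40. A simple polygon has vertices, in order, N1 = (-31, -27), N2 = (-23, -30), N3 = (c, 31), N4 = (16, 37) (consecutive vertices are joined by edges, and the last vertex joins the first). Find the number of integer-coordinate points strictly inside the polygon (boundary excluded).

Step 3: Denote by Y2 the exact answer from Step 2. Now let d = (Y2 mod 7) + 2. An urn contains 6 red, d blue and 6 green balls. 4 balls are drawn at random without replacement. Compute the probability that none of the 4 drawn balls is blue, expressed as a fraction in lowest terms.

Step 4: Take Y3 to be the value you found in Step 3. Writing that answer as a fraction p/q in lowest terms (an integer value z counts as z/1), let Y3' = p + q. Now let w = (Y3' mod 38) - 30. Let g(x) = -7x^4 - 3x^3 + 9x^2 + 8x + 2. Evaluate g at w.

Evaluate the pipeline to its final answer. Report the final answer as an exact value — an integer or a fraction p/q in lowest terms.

-567441

Step 1: a(3) = -3*(-15) - 1*(-34) + 1*(-46) = 33; iterating: a(3)=33, a(4)=-118, a(5)=306, a(6)=-767, a(7)=1877, a(8)=-4558, a(9)=11030, a(10)=-26655, a(11)=64377, a(12)=-155446, a(13)=375306, a(14)=-906095, a(15)=2187533, a(16)=-5281198, a(17)=12749966; answer 12749966
Step 2: Y1 = 12749966; c = 40; cross terms: (-31*-30 - -23*-27)=309, (-23*31 - 40*-30)=487, (40*37 - 16*31)=984, (16*-27 - -31*37)=715; twice the area = |2495| = 2495; area = 2495/2; boundary points = 1 + 1 + 6 + 1 = 9; strictly interior points = area - boundary/2 + 1 = 1244; answer 1244
Step 3: Y2 = 1244; d = 7; total draws C(19,4) = 3876; favorable C(12,4) = 495; P = 165/1292; answer 165/1292
Step 4: Y3 = 165/1292; threaded value p + q = 1457; w = -17; -7*(-17)^4 - 3*(-17)^3 + 9*(-17)^2 + 8*(-17)^1 + 2 = (-584647) + (14739) + (2601) + (-136) + (2) = -567441; answer -567441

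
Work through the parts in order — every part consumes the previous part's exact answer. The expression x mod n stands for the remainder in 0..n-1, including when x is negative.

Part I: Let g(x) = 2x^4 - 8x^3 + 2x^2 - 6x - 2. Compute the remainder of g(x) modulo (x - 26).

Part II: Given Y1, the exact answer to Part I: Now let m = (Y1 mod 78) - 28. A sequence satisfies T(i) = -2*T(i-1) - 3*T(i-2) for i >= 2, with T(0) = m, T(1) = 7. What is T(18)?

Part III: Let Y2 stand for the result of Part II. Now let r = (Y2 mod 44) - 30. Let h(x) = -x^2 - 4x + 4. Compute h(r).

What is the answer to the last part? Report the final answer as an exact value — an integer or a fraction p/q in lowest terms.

-668

Part I: remainder = value at the root: 2*(26)^4 - 8*(26)^3 + 2*(26)^2 - 6*(26)^1 - 2 = (913952) + (-140608) + (1352) + (-156) + (-2) = 774538; answer 774538
Part II: Y1 = 774538; m = 48; T(2) = -2*(7) - 3*(48) = -158; iterating: T(2)=-158, T(3)=295, T(4)=-116, T(5)=-653, T(6)=1654, T(7)=-1349, T(8)=-2264, T(9)=8575, T(10)=-10358, T(11)=-5009, T(12)=41092, T(13)=-67157, T(14)=11038, T(15)=179395, T(16)=-391904, T(17)=245623, T(18)=684466; answer 684466
Part III: Y2 = 684466; r = -28; -1*(-28)^2 - 4*(-28)^1 + 4 = (-784) + (112) + (4) = -668; answer -668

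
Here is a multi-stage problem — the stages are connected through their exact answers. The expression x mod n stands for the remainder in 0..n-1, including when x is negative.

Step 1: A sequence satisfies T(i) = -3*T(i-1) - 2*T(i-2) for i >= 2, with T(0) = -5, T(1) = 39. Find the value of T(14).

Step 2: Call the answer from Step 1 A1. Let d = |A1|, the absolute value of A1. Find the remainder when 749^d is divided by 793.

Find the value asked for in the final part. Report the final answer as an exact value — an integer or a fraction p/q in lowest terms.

434

Step 1: T(2) = -3*(39) - 2*(-5) = -107; iterating: T(2)=-107, T(3)=243, T(4)=-515, T(5)=1059, T(6)=-2147, T(7)=4323, T(8)=-8675, T(9)=17379, T(10)=-34787, T(11)=69603, T(12)=-139235, T(13)=278499, T(14)=-557027; answer -557027
Step 2: A1 = -557027; d = 557027; squarings mod 793: 749^1=749, 749^2=350, 749^4=378, 749^8=144, 749^16=118, 749^32=443, 749^64=378, 749^128=144, 749^256=118, 749^512=443, 749^1024=378, 749^2048=144, 749^4096=118, 749^8192=443, 749^16384=378, 749^32768=144, 749^65536=118, 749^131072=443, 749^262144=378, 749^524288=144; 749^557027 = 749^1 * 749^2 * 749^32 * 749^64 * 749^128 * 749^256 * 749^512 * 749^1024 * 749^2048 * 749^4096 * 749^8192 * 749^16384 * 749^524288 = 434 (mod 793); answer 434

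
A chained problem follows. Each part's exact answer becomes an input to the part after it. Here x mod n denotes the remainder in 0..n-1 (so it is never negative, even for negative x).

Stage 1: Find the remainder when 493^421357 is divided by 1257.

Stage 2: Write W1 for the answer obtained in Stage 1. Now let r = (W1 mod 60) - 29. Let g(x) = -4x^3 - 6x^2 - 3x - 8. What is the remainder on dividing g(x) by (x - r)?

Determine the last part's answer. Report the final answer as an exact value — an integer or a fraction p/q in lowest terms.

1091

Stage 1: squarings mod 1257: 493^1=493, 493^2=448, 493^4=841, 493^8=847, 493^16=919, 493^32=1114, 493^64=337, 493^128=439, 493^256=400, 493^512=361, 493^1024=850, 493^2048=982, 493^4096=205, 493^8192=544, 493^16384=541, 493^32768=1057, 493^65536=1033, 493^131072=1153, 493^262144=760; 493^421357 = 493^1 * 493^4 * 493^8 * 493^32 * 493^64 * 493^128 * 493^256 * 493^1024 * 493^2048 * 493^8192 * 493^16384 * 493^131072 * 493^262144 = 322 (mod 1257); answer 322
Stage 2: W1 = 322; r = -7; remainder = value at the root: -4*(-7)^3 - 6*(-7)^2 - 3*(-7)^1 - 8 = (1372) + (-294) + (21) + (-8) = 1091; answer 1091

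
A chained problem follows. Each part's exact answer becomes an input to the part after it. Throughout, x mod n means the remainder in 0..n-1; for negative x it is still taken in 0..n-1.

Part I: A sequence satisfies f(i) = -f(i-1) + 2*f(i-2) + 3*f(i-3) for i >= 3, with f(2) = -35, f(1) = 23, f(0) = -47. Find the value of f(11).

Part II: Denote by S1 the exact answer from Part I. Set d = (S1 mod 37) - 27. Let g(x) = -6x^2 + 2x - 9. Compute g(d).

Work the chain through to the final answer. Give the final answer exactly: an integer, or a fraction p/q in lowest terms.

Part I: f(3) = -1*(-35) + 2*(23) + 3*(-47) = -60; iterating: f(3)=-60, f(4)=59, f(5)=-284, f(6)=222, f(7)=-613, f(8)=205, f(9)=-765, f(10)=-664, f(11)=-251; answer -251
Part II: S1 = -251; d = -19; -6*(-19)^2 + 2*(-19)^1 - 9 = (-2166) + (-38) + (-9) = -2213; answer -2213

-2213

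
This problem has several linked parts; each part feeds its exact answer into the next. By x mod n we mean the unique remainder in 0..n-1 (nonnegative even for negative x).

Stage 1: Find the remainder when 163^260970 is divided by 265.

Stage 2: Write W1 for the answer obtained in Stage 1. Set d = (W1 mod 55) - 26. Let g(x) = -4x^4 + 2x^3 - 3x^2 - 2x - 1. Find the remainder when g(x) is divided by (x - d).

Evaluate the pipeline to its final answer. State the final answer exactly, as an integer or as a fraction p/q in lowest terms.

-89

Stage 1: squarings mod 265: 163^1=163, 163^2=69, 163^4=256, 163^8=81, 163^16=201, 163^32=121, 163^64=66, 163^128=116, 163^256=206, 163^512=36, 163^1024=236, 163^2048=46, 163^4096=261, 163^8192=16, 163^16384=256, 163^32768=81, 163^65536=201, 163^131072=121; 163^260970 = 163^2 * 163^8 * 163^32 * 163^64 * 163^256 * 163^512 * 163^2048 * 163^4096 * 163^8192 * 163^16384 * 163^32768 * 163^65536 * 163^131072 = 134 (mod 265); answer 134
Stage 2: W1 = 134; d = -2; remainder = value at the root: -4*(-2)^4 + 2*(-2)^3 - 3*(-2)^2 - 2*(-2)^1 - 1 = (-64) + (-16) + (-12) + (4) + (-1) = -89; answer -89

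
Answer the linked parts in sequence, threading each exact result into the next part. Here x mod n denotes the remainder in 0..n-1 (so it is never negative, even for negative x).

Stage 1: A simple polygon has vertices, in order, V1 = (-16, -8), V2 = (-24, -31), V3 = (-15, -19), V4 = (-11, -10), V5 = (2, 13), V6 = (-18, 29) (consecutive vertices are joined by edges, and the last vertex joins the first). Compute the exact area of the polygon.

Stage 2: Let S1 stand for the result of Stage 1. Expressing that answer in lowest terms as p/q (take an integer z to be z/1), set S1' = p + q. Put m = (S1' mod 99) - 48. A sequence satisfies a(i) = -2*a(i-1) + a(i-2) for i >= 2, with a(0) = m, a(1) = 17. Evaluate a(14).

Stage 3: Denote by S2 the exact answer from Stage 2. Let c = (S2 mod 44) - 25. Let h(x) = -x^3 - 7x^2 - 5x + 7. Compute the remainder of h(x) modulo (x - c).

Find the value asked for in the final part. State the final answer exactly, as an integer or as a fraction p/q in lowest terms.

-1743

Stage 1: cross terms: (-16*-31 - -24*-8)=304, (-24*-19 - -15*-31)=-9, (-15*-10 - -11*-19)=-59, (-11*13 - 2*-10)=-123, (2*29 - -18*13)=292, (-18*-8 - -16*29)=608; twice the area = |1013| = 1013; area = 1013/2; answer 1013/2
Stage 2: S1 = 1013/2; threaded value p + q = 1015; m = -23; a(2) = -2*(17) + 1*(-23) = -57; iterating: a(2)=-57, a(3)=131, a(4)=-319, a(5)=769, a(6)=-1857, a(7)=4483, a(8)=-10823, a(9)=26129, a(10)=-63081, a(11)=152291, a(12)=-367663, a(13)=887617, a(14)=-2142897; answer -2142897
Stage 3: S2 = -2142897; c = 10; remainder = value at the root: -1*(10)^3 - 7*(10)^2 - 5*(10)^1 + 7 = (-1000) + (-700) + (-50) + (7) = -1743; answer -1743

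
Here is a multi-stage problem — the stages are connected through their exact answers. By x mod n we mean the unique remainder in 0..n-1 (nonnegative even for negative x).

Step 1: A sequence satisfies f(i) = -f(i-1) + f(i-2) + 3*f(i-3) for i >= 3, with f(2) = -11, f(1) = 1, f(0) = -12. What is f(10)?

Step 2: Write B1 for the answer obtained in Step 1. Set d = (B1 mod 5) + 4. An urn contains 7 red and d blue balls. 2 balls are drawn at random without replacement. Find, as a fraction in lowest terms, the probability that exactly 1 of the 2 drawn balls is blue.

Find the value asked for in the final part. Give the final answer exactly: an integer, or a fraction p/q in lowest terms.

28/55

Step 1: f(3) = -1*(-11) + 1*(1) + 3*(-12) = -24; iterating: f(3)=-24, f(4)=16, f(5)=-73, f(6)=17, f(7)=-42, f(8)=-160, f(9)=169, f(10)=-455; answer -455
Step 2: B1 = -455; d = 4; total draws C(11,2) = 55; favorable C(4,1)*C(7,1) = 28; P = 28/55; answer 28/55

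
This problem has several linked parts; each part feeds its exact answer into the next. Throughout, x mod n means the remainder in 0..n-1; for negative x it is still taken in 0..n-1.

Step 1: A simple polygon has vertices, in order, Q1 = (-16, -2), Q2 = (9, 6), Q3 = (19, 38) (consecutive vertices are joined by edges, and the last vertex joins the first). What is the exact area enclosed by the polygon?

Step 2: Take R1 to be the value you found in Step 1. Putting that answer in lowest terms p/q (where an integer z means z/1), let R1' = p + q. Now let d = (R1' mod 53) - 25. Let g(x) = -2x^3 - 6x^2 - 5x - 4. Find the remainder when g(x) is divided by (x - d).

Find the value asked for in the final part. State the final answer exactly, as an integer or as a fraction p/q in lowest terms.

Step 1: cross terms: (-16*6 - 9*-2)=-78, (9*38 - 19*6)=228, (19*-2 - -16*38)=570; twice the area = |720| = 720; area = 360; answer 360
Step 2: R1 = 360; threaded value p + q = 361; d = 18; remainder = value at the root: -2*(18)^3 - 6*(18)^2 - 5*(18)^1 - 4 = (-11664) + (-1944) + (-90) + (-4) = -13702; answer -13702

-13702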